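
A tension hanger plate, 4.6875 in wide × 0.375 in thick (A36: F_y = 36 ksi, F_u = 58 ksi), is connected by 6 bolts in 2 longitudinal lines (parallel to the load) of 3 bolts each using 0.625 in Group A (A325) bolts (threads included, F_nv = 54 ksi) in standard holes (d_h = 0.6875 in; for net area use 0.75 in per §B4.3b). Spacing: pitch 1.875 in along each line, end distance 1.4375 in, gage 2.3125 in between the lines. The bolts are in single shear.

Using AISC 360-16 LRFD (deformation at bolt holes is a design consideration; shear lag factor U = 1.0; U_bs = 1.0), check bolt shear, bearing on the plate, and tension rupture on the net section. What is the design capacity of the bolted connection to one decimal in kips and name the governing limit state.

52.0 kips (net-section rupture governs)

Bolt shear: A_b = π(0.625)²/4 = 0.3068 in². φR_n = 0.75 × 54 × 0.3068 × 6 × 1 = 74.6 kips.
Bearing (0.375 in plate, F_u = 58 ksi): end bolts L_c = 1.4375 − 0.6875/2 = 1.09375, R_n = min(1.2×1.09375×0.375×58, 2.4×0.625×0.375×58) = 28.547 kips/bolt; interior L_c = 1.875 − 0.6875 = 1.1875, R_n = 30.994 kips/bolt. φR_n = 0.75 × (2×28.547 + 4×30.994) = 135.8 kips.
Tension rupture (net): A_n = (4.6875 − 2×0.75)×0.375 = 1.1953 in² (U = 1.0, A_e = A_n). φR_n = 0.75 × 58 × 1.1953 = 52.0 kips.
Governing: min(74.6, 135.8, 52.0) = 52.0 kips → net-section rupture.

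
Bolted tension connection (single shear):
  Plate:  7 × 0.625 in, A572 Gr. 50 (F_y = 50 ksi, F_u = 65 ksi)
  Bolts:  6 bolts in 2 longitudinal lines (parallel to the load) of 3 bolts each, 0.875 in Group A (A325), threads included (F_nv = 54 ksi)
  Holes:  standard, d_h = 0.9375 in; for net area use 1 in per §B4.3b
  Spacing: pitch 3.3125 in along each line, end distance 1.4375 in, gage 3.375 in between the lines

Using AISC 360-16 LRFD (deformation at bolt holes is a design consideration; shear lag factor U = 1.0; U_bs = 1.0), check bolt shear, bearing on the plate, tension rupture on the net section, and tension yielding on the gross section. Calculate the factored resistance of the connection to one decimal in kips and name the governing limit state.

Bolt shear: A_b = π(0.875)²/4 = 0.60132 in². φR_n = 0.75 × 54 × 0.60132 × 6 × 1 = 146.1 kips.
Bearing (0.625 in plate, F_u = 65 ksi): end bolts L_c = 1.4375 − 0.9375/2 = 0.96875, R_n = min(1.2×0.96875×0.625×65, 2.4×0.875×0.625×65) = 47.227 kips/bolt; interior L_c = 3.3125 − 0.9375 = 2.375, R_n = 85.313 kips/bolt. φR_n = 0.75 × (2×47.227 + 4×85.313) = 326.8 kips.
Tension rupture (net): A_n = (7 − 2×1)×0.625 = 3.125 in² (U = 1.0, A_e = A_n). φR_n = 0.75 × 65 × 3.125 = 152.3 kips.
Tension yield (gross): A_g = 7×0.625 = 4.375 in². φR_n = 0.90 × 50 × 4.375 = 196.9 kips.
Governing: min(146.1, 326.8, 152.3, 196.9) = 146.1 kips → bolt shear.

146.1 kips (bolt shear governs)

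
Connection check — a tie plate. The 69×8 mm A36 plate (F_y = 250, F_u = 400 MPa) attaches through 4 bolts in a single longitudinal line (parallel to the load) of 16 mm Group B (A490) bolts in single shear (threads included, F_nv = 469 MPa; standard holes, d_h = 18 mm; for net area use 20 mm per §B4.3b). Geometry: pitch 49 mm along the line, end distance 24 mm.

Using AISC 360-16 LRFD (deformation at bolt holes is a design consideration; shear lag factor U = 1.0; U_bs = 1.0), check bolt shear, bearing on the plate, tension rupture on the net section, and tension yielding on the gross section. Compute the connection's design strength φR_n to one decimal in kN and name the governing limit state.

Bolt shear: A_b = π(16)²/4 = 201.06 mm². φR_n = 0.75 × 469 × 201.06 × 4 × 1 = 282.9 kN.
Bearing (8 mm plate, F_u = 400 MPa): end bolts L_c = 24 − 18/2 = 15, R_n = min(1.2×15×8×400, 2.4×16×8×400) = 57.6 kN/bolt; interior L_c = 49 − 18 = 31, R_n = 119.04 kN/bolt. φR_n = 0.75 × (1×57.6 + 3×119.04) = 311.0 kN.
Tension rupture (net): A_n = (69 − 1×20)×8 = 392 mm² (U = 1.0, A_e = A_n). φR_n = 0.75 × 400 × 392 = 117.6 kN.
Tension yield (gross): A_g = 69×8 = 552 mm². φR_n = 0.90 × 250 × 552 = 124.2 kN.
Governing: min(282.9, 311.0, 117.6, 124.2) = 117.6 kN → net-section rupture.

117.6 kN (net-section rupture governs)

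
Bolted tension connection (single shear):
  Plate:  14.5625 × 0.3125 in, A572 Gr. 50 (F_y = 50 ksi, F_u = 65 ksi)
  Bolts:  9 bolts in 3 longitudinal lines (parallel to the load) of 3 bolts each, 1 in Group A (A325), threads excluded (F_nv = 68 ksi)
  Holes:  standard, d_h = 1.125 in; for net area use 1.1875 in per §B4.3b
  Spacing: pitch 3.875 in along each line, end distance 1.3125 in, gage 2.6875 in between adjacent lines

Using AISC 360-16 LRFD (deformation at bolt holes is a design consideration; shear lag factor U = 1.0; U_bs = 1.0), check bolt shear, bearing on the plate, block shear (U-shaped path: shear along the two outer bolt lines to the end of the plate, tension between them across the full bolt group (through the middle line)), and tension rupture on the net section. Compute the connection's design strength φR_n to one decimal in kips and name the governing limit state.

Bolt shear: A_b = π(1)²/4 = 0.7854 in². φR_n = 0.75 × 68 × 0.7854 × 9 × 1 = 360.5 kips.
Bearing (0.3125 in plate, F_u = 65 ksi): end bolts L_c = 1.3125 − 1.125/2 = 0.75, R_n = min(1.2×0.75×0.3125×65, 2.4×1×0.3125×65) = 18.281 kips/bolt; interior L_c = 3.875 − 1.125 = 2.75, R_n = 48.75 kips/bolt. φR_n = 0.75 × (3×18.281 + 6×48.75) = 260.5 kips.
Block shear: shear path 2×[1.3125+2×3.875] = 2×9.0625 in, A_gv = 5.6641, A_nv = 2×(9.0625 − 2.5×1.1875)×0.3125 = 3.8086 in²; tension across gage: (5.375 − 2×1.1875)×0.3125 = 0.9375 in². R_n = min(0.6×65×3.8086, 0.6×50×5.6641) + 1.0×65×0.9375 = min(148.54, 169.92) + 60.938 = 209.48 kips. φR_n = 0.75 × 209.48 = 157.1 kips.
Tension rupture (net): A_n = (14.5625 − 3×1.1875)×0.3125 = 3.4375 in² (U = 1.0, A_e = A_n). φR_n = 0.75 × 65 × 3.4375 = 167.6 kips.
Governing: min(360.5, 260.5, 157.1, 167.6) = 157.1 kips → block shear.

157.1 kips (block shear governs)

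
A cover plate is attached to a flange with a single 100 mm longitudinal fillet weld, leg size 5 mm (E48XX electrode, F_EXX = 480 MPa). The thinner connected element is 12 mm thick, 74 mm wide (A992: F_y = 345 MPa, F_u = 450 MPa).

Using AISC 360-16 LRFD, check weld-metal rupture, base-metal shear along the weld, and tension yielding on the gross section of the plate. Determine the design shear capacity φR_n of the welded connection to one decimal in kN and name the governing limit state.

76.4 kN (weld metal governs)

Weld metal: throat = 0.707×5 = 3.535 mm, L = 100 mm. φR_n = 0.75 × 0.6 × 480 × 3.535 × 100 = 76.4 kN.
Base metal shear (12 mm plate): yield φR_n = 1.0×0.6×345×12×100 = 248.4 kN; rupture φR_n = 0.75×0.6×450×12×100 = 243.0 kN; take 243.0 kN (rupture).
Tension yield (gross): A_g = 74×12 = 888 mm². φR_n = 0.90 × 345 × 888 = 275.7 kN.
Governing: min(76.4, 243.0, 275.7) = 76.4 kN → weld metal.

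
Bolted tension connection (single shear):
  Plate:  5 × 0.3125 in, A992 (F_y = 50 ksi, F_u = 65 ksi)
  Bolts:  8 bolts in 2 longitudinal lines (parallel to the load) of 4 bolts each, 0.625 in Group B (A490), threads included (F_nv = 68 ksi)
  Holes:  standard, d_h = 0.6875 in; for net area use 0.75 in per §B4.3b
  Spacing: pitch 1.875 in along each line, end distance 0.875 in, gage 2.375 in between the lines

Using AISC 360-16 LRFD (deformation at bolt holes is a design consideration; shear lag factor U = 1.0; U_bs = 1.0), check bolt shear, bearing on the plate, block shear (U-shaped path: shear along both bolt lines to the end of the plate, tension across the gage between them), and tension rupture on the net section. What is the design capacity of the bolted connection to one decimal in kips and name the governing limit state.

53.3 kips (net-section rupture governs)

Bolt shear: A_b = π(0.625)²/4 = 0.3068 in². φR_n = 0.75 × 68 × 0.3068 × 8 × 1 = 125.2 kips.
Bearing (0.3125 in plate, F_u = 65 ksi): end bolts L_c = 0.875 − 0.6875/2 = 0.53125, R_n = min(1.2×0.53125×0.3125×65, 2.4×0.625×0.3125×65) = 12.949 kips/bolt; interior L_c = 1.875 − 0.6875 = 1.1875, R_n = 28.945 kips/bolt. φR_n = 0.75 × (2×12.949 + 6×28.945) = 149.7 kips.
Block shear: shear path 2×[0.875+3×1.875] = 2×6.5 in, A_gv = 4.0625, A_nv = 2×(6.5 − 3.5×0.75)×0.3125 = 2.4219 in²; tension across gage: (2.375 − 1×0.75)×0.3125 = 0.50781 in². R_n = min(0.6×65×2.4219, 0.6×50×4.0625) + 1.0×65×0.50781 = min(94.454, 121.88) + 33.008 = 127.46 kips. φR_n = 0.75 × 127.46 = 95.6 kips.
Tension rupture (net): A_n = (5 − 2×0.75)×0.3125 = 1.0938 in² (U = 1.0, A_e = A_n). φR_n = 0.75 × 65 × 1.0938 = 53.3 kips.
Governing: min(125.2, 149.7, 95.6, 53.3) = 53.3 kips → net-section rupture.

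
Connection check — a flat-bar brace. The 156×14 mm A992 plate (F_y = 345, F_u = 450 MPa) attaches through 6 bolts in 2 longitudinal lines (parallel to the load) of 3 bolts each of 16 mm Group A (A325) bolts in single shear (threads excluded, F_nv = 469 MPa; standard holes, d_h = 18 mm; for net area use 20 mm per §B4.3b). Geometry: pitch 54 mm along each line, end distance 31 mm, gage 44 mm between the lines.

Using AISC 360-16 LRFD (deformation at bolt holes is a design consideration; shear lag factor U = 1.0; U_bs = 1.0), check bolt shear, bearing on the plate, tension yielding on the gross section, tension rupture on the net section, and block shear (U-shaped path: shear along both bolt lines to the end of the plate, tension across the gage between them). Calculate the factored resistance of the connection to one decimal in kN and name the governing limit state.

424.3 kN (bolt shear governs)

Bolt shear: A_b = π(16)²/4 = 201.06 mm². φR_n = 0.75 × 469 × 201.06 × 6 × 1 = 424.3 kN.
Bearing (14 mm plate, F_u = 450 MPa): end bolts L_c = 31 − 18/2 = 22, R_n = min(1.2×22×14×450, 2.4×16×14×450) = 166.32 kN/bolt; interior L_c = 54 − 18 = 36, R_n = 241.92 kN/bolt. φR_n = 0.75 × (2×166.32 + 4×241.92) = 975.2 kN.
Tension yield (gross): A_g = 156×14 = 2184 mm². φR_n = 0.90 × 345 × 2184 = 678.1 kN.
Tension rupture (net): A_n = (156 − 2×20)×14 = 1624 mm² (U = 1.0, A_e = A_n). φR_n = 0.75 × 450 × 1624 = 548.1 kN.
Block shear: shear path 2×[31+2×54] = 2×139 mm, A_gv = 3892, A_nv = 2×(139 − 2.5×20)×14 = 2492 mm²; tension across gage: (44 − 1×20)×14 = 336 mm². R_n = min(0.6×450×2492, 0.6×345×3892) + 1.0×450×336 = min(672.84, 805.64) + 151.2 = 824.04 kN. φR_n = 0.75 × 824.04 = 618.0 kN.
Governing: min(424.3, 975.2, 678.1, 548.1, 618.0) = 424.3 kN → bolt shear.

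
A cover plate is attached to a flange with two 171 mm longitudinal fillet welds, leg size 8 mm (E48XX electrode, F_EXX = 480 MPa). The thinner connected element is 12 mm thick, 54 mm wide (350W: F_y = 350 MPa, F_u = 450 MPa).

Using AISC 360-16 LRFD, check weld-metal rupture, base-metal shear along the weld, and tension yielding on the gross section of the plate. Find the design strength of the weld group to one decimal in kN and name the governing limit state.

204.1 kN (gross-section yield governs)

Weld metal: throat = 0.707×8 = 5.656 mm, L = 2×171 = 342 mm. φR_n = 0.75 × 0.6 × 480 × 5.656 × 342 = 417.8 kN.
Base metal shear (12 mm plate): yield φR_n = 1.0×0.6×350×12×342 = 861.8 kN; rupture φR_n = 0.75×0.6×450×12×342 = 831.1 kN; take 831.1 kN (rupture).
Tension yield (gross): A_g = 54×12 = 648 mm². φR_n = 0.90 × 350 × 648 = 204.1 kN.
Governing: min(417.8, 831.1, 204.1) = 204.1 kN → gross-section yield.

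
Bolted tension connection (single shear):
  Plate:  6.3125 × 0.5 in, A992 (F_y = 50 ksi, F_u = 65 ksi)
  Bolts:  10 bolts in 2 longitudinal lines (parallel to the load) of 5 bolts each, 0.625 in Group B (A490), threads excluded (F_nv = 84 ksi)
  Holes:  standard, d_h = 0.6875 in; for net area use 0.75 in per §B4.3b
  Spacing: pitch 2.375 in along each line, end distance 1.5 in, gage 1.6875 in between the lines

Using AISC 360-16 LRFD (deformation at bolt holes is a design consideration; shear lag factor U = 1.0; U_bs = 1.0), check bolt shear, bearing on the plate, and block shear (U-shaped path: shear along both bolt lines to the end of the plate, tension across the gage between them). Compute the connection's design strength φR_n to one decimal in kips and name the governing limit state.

193.3 kips (bolt shear governs)

Bolt shear: A_b = π(0.625)²/4 = 0.3068 in². φR_n = 0.75 × 84 × 0.3068 × 10 × 1 = 193.3 kips.
Bearing (0.5 in plate, F_u = 65 ksi): end bolts L_c = 1.5 − 0.6875/2 = 1.15625, R_n = min(1.2×1.15625×0.5×65, 2.4×0.625×0.5×65) = 45.094 kips/bolt; interior L_c = 2.375 − 0.6875 = 1.6875, R_n = 48.75 kips/bolt. φR_n = 0.75 × (2×45.094 + 8×48.75) = 360.1 kips.
Block shear: shear path 2×[1.5+4×2.375] = 2×11 in, A_gv = 11, A_nv = 2×(11 − 4.5×0.75)×0.5 = 7.625 in²; tension across gage: (1.6875 − 1×0.75)×0.5 = 0.46875 in². R_n = min(0.6×65×7.625, 0.6×50×11) + 1.0×65×0.46875 = min(297.38, 330) + 30.469 = 327.85 kips. φR_n = 0.75 × 327.85 = 245.9 kips.
Governing: min(193.3, 360.1, 245.9) = 193.3 kips → bolt shear.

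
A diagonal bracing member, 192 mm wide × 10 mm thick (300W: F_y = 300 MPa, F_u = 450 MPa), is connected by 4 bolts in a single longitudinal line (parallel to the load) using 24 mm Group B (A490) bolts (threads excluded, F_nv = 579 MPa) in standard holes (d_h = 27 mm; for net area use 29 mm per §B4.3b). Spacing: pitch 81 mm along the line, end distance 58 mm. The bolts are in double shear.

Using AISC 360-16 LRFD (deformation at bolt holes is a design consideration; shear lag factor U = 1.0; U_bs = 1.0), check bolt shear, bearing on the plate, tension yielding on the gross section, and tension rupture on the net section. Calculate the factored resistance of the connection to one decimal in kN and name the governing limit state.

518.4 kN (gross-section yield governs)

Bolt shear: A_b = π(24)²/4 = 452.39 mm². φR_n = 0.75 × 579 × 452.39 × 4 × 2 = 1571.6 kN.
Bearing (10 mm plate, F_u = 450 MPa): end bolts L_c = 58 − 27/2 = 44.5, R_n = min(1.2×44.5×10×450, 2.4×24×10×450) = 240.3 kN/bolt; interior L_c = 81 − 27 = 54, R_n = 259.2 kN/bolt. φR_n = 0.75 × (1×240.3 + 3×259.2) = 763.4 kN.
Tension yield (gross): A_g = 192×10 = 1920 mm². φR_n = 0.90 × 300 × 1920 = 518.4 kN.
Tension rupture (net): A_n = (192 − 1×29)×10 = 1630 mm² (U = 1.0, A_e = A_n). φR_n = 0.75 × 450 × 1630 = 550.1 kN.
Governing: min(1571.6, 763.4, 518.4, 550.1) = 518.4 kN → gross-section yield.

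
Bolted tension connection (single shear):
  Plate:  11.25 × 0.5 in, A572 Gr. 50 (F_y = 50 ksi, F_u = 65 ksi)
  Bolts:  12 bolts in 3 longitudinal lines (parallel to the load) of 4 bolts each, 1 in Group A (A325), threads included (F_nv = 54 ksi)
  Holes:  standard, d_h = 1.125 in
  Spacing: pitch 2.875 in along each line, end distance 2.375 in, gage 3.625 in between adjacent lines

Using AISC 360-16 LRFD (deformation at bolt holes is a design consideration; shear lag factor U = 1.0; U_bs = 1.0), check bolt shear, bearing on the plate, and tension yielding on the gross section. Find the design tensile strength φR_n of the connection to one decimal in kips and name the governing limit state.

Bolt shear: A_b = π(1)²/4 = 0.7854 in². φR_n = 0.75 × 54 × 0.7854 × 12 × 1 = 381.7 kips.
Bearing (0.5 in plate, F_u = 65 ksi): end bolts L_c = 2.375 − 1.125/2 = 1.8125, R_n = min(1.2×1.8125×0.5×65, 2.4×1×0.5×65) = 70.688 kips/bolt; interior L_c = 2.875 − 1.125 = 1.75, R_n = 68.25 kips/bolt. φR_n = 0.75 × (3×70.688 + 9×68.25) = 619.7 kips.
Tension yield (gross): A_g = 11.25×0.5 = 5.625 in². φR_n = 0.90 × 50 × 5.625 = 253.1 kips.
Governing: min(381.7, 619.7, 253.1) = 253.1 kips → gross-section yield.

253.1 kips (gross-section yield governs)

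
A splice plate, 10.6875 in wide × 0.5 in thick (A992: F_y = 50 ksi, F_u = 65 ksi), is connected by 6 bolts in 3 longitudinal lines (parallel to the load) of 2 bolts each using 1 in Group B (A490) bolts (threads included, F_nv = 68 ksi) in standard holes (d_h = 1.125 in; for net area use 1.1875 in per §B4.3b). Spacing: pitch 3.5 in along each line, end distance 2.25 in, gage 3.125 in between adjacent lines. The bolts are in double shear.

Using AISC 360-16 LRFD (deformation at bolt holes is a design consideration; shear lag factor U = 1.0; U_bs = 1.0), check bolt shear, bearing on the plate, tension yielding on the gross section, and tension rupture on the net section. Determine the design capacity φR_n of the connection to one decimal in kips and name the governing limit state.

Bolt shear: A_b = π(1)²/4 = 0.7854 in². φR_n = 0.75 × 68 × 0.7854 × 6 × 2 = 480.7 kips.
Bearing (0.5 in plate, F_u = 65 ksi): end bolts L_c = 2.25 − 1.125/2 = 1.6875, R_n = min(1.2×1.6875×0.5×65, 2.4×1×0.5×65) = 65.813 kips/bolt; interior L_c = 3.5 − 1.125 = 2.375, R_n = 78 kips/bolt. φR_n = 0.75 × (3×65.813 + 3×78) = 323.6 kips.
Tension yield (gross): A_g = 10.6875×0.5 = 5.3438 in². φR_n = 0.90 × 50 × 5.3438 = 240.5 kips.
Tension rupture (net): A_n = (10.6875 − 3×1.1875)×0.5 = 3.5625 in² (U = 1.0, A_e = A_n). φR_n = 0.75 × 65 × 3.5625 = 173.7 kips.
Governing: min(480.7, 323.6, 240.5, 173.7) = 173.7 kips → net-section rupture.

173.7 kips (net-section rupture governs)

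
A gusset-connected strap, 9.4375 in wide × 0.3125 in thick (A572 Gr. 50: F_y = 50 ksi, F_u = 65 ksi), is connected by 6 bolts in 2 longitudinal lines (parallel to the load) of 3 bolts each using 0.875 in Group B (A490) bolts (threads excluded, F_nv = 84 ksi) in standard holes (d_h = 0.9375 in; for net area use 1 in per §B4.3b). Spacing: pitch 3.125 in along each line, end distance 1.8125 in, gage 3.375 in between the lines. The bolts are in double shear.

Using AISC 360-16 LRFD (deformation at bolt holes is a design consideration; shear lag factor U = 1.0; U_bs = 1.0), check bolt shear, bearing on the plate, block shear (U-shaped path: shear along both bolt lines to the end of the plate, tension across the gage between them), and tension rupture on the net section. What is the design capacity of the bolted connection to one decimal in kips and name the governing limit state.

113.3 kips (net-section rupture governs)

Bolt shear: A_b = π(0.875)²/4 = 0.60132 in². φR_n = 0.75 × 84 × 0.60132 × 6 × 2 = 454.6 kips.
Bearing (0.3125 in plate, F_u = 65 ksi): end bolts L_c = 1.8125 − 0.9375/2 = 1.34375, R_n = min(1.2×1.34375×0.3125×65, 2.4×0.875×0.3125×65) = 32.754 kips/bolt; interior L_c = 3.125 − 0.9375 = 2.1875, R_n = 42.656 kips/bolt. φR_n = 0.75 × (2×32.754 + 4×42.656) = 177.1 kips.
Block shear: shear path 2×[1.8125+2×3.125] = 2×8.0625 in, A_gv = 5.0391, A_nv = 2×(8.0625 − 2.5×1)×0.3125 = 3.4766 in²; tension across gage: (3.375 − 1×1)×0.3125 = 0.74219 in². R_n = min(0.6×65×3.4766, 0.6×50×5.0391) + 1.0×65×0.74219 = min(135.59, 151.17) + 48.242 = 183.83 kips. φR_n = 0.75 × 183.83 = 137.9 kips.
Tension rupture (net): A_n = (9.4375 − 2×1)×0.3125 = 2.3242 in² (U = 1.0, A_e = A_n). φR_n = 0.75 × 65 × 2.3242 = 113.3 kips.
Governing: min(454.6, 177.1, 137.9, 113.3) = 113.3 kips → net-section rupture.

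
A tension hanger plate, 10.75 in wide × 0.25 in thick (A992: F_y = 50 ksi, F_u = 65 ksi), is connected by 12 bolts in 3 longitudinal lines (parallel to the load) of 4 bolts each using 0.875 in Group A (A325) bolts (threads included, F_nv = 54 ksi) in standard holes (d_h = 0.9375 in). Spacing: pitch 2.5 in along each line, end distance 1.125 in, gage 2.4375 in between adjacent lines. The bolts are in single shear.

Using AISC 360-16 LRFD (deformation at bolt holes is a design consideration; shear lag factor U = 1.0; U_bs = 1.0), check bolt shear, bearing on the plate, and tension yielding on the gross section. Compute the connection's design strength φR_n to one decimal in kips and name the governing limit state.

Bolt shear: A_b = π(0.875)²/4 = 0.60132 in². φR_n = 0.75 × 54 × 0.60132 × 12 × 1 = 292.2 kips.
Bearing (0.25 in plate, F_u = 65 ksi): end bolts L_c = 1.125 − 0.9375/2 = 0.65625, R_n = min(1.2×0.65625×0.25×65, 2.4×0.875×0.25×65) = 12.797 kips/bolt; interior L_c = 2.5 − 0.9375 = 1.5625, R_n = 30.469 kips/bolt. φR_n = 0.75 × (3×12.797 + 9×30.469) = 234.5 kips.
Tension yield (gross): A_g = 10.75×0.25 = 2.6875 in². φR_n = 0.90 × 50 × 2.6875 = 120.9 kips.
Governing: min(292.2, 234.5, 120.9) = 120.9 kips → gross-section yield.

120.9 kips (gross-section yield governs)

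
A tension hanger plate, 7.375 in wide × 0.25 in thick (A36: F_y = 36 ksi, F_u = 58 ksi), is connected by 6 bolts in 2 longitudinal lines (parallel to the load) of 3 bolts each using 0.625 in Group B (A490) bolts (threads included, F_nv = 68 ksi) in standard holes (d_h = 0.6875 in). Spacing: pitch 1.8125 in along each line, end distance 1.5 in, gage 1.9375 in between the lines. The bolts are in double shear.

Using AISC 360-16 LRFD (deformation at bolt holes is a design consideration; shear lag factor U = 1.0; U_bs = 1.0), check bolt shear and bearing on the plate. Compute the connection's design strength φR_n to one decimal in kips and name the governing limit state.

88.9 kips (bearing governs)

Bolt shear: A_b = π(0.625)²/4 = 0.3068 in². φR_n = 0.75 × 68 × 0.3068 × 6 × 2 = 187.8 kips.
Bearing (0.25 in plate, F_u = 58 ksi): end bolts L_c = 1.5 − 0.6875/2 = 1.15625, R_n = min(1.2×1.15625×0.25×58, 2.4×0.625×0.25×58) = 20.119 kips/bolt; interior L_c = 1.8125 − 0.6875 = 1.125, R_n = 19.575 kips/bolt. φR_n = 0.75 × (2×20.119 + 4×19.575) = 88.9 kips.
Governing: min(187.8, 88.9) = 88.9 kips → bearing.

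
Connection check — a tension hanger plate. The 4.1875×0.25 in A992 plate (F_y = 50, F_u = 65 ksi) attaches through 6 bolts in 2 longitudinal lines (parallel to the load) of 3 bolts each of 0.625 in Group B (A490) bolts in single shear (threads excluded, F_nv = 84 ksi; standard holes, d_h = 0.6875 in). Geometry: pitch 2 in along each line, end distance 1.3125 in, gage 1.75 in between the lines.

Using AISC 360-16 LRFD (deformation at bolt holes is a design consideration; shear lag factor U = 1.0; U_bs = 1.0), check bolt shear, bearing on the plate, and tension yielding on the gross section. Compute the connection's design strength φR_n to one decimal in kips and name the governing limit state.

47.1 kips (gross-section yield governs)

Bolt shear: A_b = π(0.625)²/4 = 0.3068 in². φR_n = 0.75 × 84 × 0.3068 × 6 × 1 = 116.0 kips.
Bearing (0.25 in plate, F_u = 65 ksi): end bolts L_c = 1.3125 − 0.6875/2 = 0.96875, R_n = min(1.2×0.96875×0.25×65, 2.4×0.625×0.25×65) = 18.891 kips/bolt; interior L_c = 2 − 0.6875 = 1.3125, R_n = 24.375 kips/bolt. φR_n = 0.75 × (2×18.891 + 4×24.375) = 101.5 kips.
Tension yield (gross): A_g = 4.1875×0.25 = 1.0469 in². φR_n = 0.90 × 50 × 1.0469 = 47.1 kips.
Governing: min(116.0, 101.5, 47.1) = 47.1 kips → gross-section yield.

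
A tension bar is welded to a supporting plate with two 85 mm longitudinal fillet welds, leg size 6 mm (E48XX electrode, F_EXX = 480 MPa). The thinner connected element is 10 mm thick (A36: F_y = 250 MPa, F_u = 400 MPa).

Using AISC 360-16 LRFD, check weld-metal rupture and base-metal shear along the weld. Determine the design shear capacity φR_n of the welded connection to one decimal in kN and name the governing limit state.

155.8 kN (weld metal governs)

Weld metal: throat = 0.707×6 = 4.242 mm, L = 2×85 = 170 mm. φR_n = 0.75 × 0.6 × 480 × 4.242 × 170 = 155.8 kN.
Base metal shear (10 mm plate): yield φR_n = 1.0×0.6×250×10×170 = 255.0 kN; rupture φR_n = 0.75×0.6×400×10×170 = 306.0 kN; take 255.0 kN (yield).
Governing: min(155.8, 255.0) = 155.8 kN → weld metal.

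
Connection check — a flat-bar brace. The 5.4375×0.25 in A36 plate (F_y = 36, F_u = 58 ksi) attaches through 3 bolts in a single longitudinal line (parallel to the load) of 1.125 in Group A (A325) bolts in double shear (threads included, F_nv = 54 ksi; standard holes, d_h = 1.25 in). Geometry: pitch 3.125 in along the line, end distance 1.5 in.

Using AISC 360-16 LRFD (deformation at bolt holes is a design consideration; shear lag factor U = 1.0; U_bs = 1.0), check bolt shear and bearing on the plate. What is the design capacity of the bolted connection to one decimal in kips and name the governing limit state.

Bolt shear: A_b = π(1.125)²/4 = 0.99402 in². φR_n = 0.75 × 54 × 0.99402 × 3 × 2 = 241.5 kips.
Bearing (0.25 in plate, F_u = 58 ksi): end bolts L_c = 1.5 − 1.25/2 = 0.875, R_n = min(1.2×0.875×0.25×58, 2.4×1.125×0.25×58) = 15.225 kips/bolt; interior L_c = 3.125 − 1.25 = 1.875, R_n = 32.625 kips/bolt. φR_n = 0.75 × (1×15.225 + 2×32.625) = 60.4 kips.
Governing: min(241.5, 60.4) = 60.4 kips → bearing.

60.4 kips (bearing governs)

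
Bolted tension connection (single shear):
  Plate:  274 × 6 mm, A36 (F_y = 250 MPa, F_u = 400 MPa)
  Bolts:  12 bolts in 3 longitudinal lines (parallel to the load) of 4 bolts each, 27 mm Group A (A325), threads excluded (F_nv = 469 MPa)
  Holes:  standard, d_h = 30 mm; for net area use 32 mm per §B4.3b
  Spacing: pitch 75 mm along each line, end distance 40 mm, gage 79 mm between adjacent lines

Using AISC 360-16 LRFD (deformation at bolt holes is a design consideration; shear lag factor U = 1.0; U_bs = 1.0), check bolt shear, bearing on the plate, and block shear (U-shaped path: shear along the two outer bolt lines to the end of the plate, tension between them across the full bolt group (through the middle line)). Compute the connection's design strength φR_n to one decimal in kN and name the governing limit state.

499.7 kN (block shear governs)

Bolt shear: A_b = π(27)²/4 = 572.56 mm². φR_n = 0.75 × 469 × 572.56 × 12 × 1 = 2416.8 kN.
Bearing (6 mm plate, F_u = 400 MPa): end bolts L_c = 40 − 30/2 = 25, R_n = min(1.2×25×6×400, 2.4×27×6×400) = 72 kN/bolt; interior L_c = 75 − 30 = 45, R_n = 129.6 kN/bolt. φR_n = 0.75 × (3×72 + 9×129.6) = 1036.8 kN.
Block shear: shear path 2×[40+3×75] = 2×265 mm, A_gv = 3180, A_nv = 2×(265 − 3.5×32)×6 = 1836 mm²; tension across gage: (158 − 2×32)×6 = 564 mm². R_n = min(0.6×400×1836, 0.6×250×3180) + 1.0×400×564 = min(440.64, 477) + 225.6 = 666.24 kN. φR_n = 0.75 × 666.24 = 499.7 kN.
Governing: min(2416.8, 1036.8, 499.7) = 499.7 kN → block shear.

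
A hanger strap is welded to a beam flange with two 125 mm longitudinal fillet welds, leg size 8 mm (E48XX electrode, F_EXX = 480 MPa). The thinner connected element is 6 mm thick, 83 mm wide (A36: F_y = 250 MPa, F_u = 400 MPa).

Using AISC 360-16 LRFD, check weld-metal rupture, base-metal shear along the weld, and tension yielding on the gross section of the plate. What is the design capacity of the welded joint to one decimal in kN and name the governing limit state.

112.1 kN (gross-section yield governs)

Weld metal: throat = 0.707×8 = 5.656 mm, L = 2×125 = 250 mm. φR_n = 0.75 × 0.6 × 480 × 5.656 × 250 = 305.4 kN.
Base metal shear (6 mm plate): yield φR_n = 1.0×0.6×250×6×250 = 225.0 kN; rupture φR_n = 0.75×0.6×400×6×250 = 270.0 kN; take 225.0 kN (yield).
Tension yield (gross): A_g = 83×6 = 498 mm². φR_n = 0.90 × 250 × 498 = 112.1 kN.
Governing: min(305.4, 225.0, 112.1) = 112.1 kN → gross-section yield.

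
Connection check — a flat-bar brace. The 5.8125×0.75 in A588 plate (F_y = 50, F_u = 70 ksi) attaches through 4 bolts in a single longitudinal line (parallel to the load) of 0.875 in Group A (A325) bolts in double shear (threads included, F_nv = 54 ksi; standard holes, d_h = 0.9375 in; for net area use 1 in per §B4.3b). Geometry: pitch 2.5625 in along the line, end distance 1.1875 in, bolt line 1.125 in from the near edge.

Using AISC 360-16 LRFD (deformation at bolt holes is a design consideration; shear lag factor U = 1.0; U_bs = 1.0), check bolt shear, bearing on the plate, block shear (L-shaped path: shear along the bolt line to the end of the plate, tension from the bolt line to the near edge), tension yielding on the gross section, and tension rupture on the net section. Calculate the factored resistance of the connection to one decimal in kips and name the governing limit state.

Bolt shear: A_b = π(0.875)²/4 = 0.60132 in². φR_n = 0.75 × 54 × 0.60132 × 4 × 2 = 194.8 kips.
Bearing (0.75 in plate, F_u = 70 ksi): end bolts L_c = 1.1875 − 0.9375/2 = 0.71875, R_n = min(1.2×0.71875×0.75×70, 2.4×0.875×0.75×70) = 45.281 kips/bolt; interior L_c = 2.5625 − 0.9375 = 1.625, R_n = 102.38 kips/bolt. φR_n = 0.75 × (1×45.281 + 3×102.38) = 264.3 kips.
Block shear: shear path 1×[1.1875+3×2.5625] = 1×8.875 in, A_gv = 6.6563, A_nv = 1×(8.875 − 3.5×1)×0.75 = 4.0313 in²; tension to near edge: (1.125 − 0.5×1)×0.75 = 0.46875 in². R_n = min(0.6×70×4.0313, 0.6×50×6.6563) + 1.0×70×0.46875 = min(169.31, 199.69) + 32.813 = 202.12 kips. φR_n = 0.75 × 202.12 = 151.6 kips.
Tension yield (gross): A_g = 5.8125×0.75 = 4.3594 in². φR_n = 0.90 × 50 × 4.3594 = 196.2 kips.
Tension rupture (net): A_n = (5.8125 − 1×1)×0.75 = 3.6094 in² (U = 1.0, A_e = A_n). φR_n = 0.75 × 70 × 3.6094 = 189.5 kips.
Governing: min(194.8, 264.3, 151.6, 196.2, 189.5) = 151.6 kips → block shear.

151.6 kips (block shear governs)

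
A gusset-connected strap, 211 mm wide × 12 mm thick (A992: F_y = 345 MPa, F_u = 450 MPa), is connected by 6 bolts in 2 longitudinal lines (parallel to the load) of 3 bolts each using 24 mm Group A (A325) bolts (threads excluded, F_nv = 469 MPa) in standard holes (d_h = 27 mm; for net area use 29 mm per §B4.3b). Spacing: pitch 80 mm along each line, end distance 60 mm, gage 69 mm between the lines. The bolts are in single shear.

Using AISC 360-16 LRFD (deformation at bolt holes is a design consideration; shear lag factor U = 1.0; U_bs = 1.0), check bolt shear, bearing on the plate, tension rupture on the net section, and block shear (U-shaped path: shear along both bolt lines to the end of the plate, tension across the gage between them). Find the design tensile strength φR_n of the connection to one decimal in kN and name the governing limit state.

Bolt shear: A_b = π(24)²/4 = 452.39 mm². φR_n = 0.75 × 469 × 452.39 × 6 × 1 = 954.8 kN.
Bearing (12 mm plate, F_u = 450 MPa): end bolts L_c = 60 − 27/2 = 46.5, R_n = min(1.2×46.5×12×450, 2.4×24×12×450) = 301.32 kN/bolt; interior L_c = 80 − 27 = 53, R_n = 311.04 kN/bolt. φR_n = 0.75 × (2×301.32 + 4×311.04) = 1385.1 kN.
Tension rupture (net): A_n = (211 − 2×29)×12 = 1836 mm² (U = 1.0, A_e = A_n). φR_n = 0.75 × 450 × 1836 = 619.7 kN.
Block shear: shear path 2×[60+2×80] = 2×220 mm, A_gv = 5280, A_nv = 2×(220 − 2.5×29)×12 = 3540 mm²; tension across gage: (69 − 1×29)×12 = 480 mm². R_n = min(0.6×450×3540, 0.6×345×5280) + 1.0×450×480 = min(955.8, 1093) + 216 = 1171.8 kN. φR_n = 0.75 × 1171.8 = 878.9 kN.
Governing: min(954.8, 1385.1, 619.7, 878.9) = 619.7 kN → net-section rupture.

619.7 kN (net-section rupture governs)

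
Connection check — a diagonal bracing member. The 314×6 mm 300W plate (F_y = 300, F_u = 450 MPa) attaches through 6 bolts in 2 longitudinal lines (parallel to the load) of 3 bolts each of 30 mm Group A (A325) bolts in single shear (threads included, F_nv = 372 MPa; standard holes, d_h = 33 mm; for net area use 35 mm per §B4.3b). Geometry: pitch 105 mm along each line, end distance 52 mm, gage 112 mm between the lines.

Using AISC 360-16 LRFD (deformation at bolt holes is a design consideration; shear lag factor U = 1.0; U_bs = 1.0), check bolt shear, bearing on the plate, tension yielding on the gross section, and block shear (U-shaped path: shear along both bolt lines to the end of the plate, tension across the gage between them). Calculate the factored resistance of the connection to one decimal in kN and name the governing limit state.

508.7 kN (gross-section yield governs)

Bolt shear: A_b = π(30)²/4 = 706.86 mm². φR_n = 0.75 × 372 × 706.86 × 6 × 1 = 1183.3 kN.
Bearing (6 mm plate, F_u = 450 MPa): end bolts L_c = 52 − 33/2 = 35.5, R_n = min(1.2×35.5×6×450, 2.4×30×6×450) = 115.02 kN/bolt; interior L_c = 105 − 33 = 72, R_n = 194.4 kN/bolt. φR_n = 0.75 × (2×115.02 + 4×194.4) = 755.7 kN.
Tension yield (gross): A_g = 314×6 = 1884 mm². φR_n = 0.90 × 300 × 1884 = 508.7 kN.
Block shear: shear path 2×[52+2×105] = 2×262 mm, A_gv = 3144, A_nv = 2×(262 − 2.5×35)×6 = 2094 mm²; tension across gage: (112 − 1×35)×6 = 462 mm². R_n = min(0.6×450×2094, 0.6×300×3144) + 1.0×450×462 = min(565.38, 565.92) + 207.9 = 773.28 kN. φR_n = 0.75 × 773.28 = 580.0 kN.
Governing: min(1183.3, 755.7, 508.7, 580.0) = 508.7 kN → gross-section yield.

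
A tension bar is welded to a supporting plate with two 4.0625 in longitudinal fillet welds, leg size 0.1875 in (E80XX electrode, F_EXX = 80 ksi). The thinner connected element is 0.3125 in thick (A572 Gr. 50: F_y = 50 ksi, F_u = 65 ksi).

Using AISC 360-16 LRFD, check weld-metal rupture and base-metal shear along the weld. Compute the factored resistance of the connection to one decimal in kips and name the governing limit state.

38.8 kips (weld metal governs)

Weld metal: throat = 0.707×0.1875 = 0.13256 in, L = 2×4.0625 = 8.125 in. φR_n = 0.75 × 0.6 × 80 × 0.13256 × 8.125 = 38.8 kips.
Base metal shear (0.3125 in plate): yield φR_n = 1.0×0.6×50×0.3125×8.125 = 76.2 kips; rupture φR_n = 0.75×0.6×65×0.3125×8.125 = 74.3 kips; take 74.3 kips (rupture).
Governing: min(38.8, 74.3) = 38.8 kips → weld metal.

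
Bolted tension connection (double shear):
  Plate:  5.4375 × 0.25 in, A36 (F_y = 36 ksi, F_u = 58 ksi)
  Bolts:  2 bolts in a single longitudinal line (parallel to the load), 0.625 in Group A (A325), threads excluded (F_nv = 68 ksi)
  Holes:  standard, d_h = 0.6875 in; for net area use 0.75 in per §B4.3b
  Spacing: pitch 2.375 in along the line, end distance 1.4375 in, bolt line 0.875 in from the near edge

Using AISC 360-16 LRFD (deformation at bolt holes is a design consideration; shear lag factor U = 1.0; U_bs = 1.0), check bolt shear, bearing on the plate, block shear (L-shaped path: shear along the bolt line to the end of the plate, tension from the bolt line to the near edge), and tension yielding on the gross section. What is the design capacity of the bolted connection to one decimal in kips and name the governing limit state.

Bolt shear: A_b = π(0.625)²/4 = 0.3068 in². φR_n = 0.75 × 68 × 0.3068 × 2 × 2 = 62.6 kips.
Bearing (0.25 in plate, F_u = 58 ksi): end bolts L_c = 1.4375 − 0.6875/2 = 1.09375, R_n = min(1.2×1.09375×0.25×58, 2.4×0.625×0.25×58) = 19.031 kips/bolt; interior L_c = 2.375 − 0.6875 = 1.6875, R_n = 21.75 kips/bolt. φR_n = 0.75 × (1×19.031 + 1×21.75) = 30.6 kips.
Block shear: shear path 1×[1.4375+1×2.375] = 1×3.8125 in, A_gv = 0.95313, A_nv = 1×(3.8125 − 1.5×0.75)×0.25 = 0.67188 in²; tension to near edge: (0.875 − 0.5×0.75)×0.25 = 0.125 in². R_n = min(0.6×58×0.67188, 0.6×36×0.95313) + 1.0×58×0.125 = min(23.381, 20.588) + 7.25 = 27.838 kips. φR_n = 0.75 × 27.838 = 20.9 kips.
Tension yield (gross): A_g = 5.4375×0.25 = 1.3594 in². φR_n = 0.90 × 36 × 1.3594 = 44.0 kips.
Governing: min(62.6, 30.6, 20.9, 44.0) = 20.9 kips → block shear.

20.9 kips (block shear governs)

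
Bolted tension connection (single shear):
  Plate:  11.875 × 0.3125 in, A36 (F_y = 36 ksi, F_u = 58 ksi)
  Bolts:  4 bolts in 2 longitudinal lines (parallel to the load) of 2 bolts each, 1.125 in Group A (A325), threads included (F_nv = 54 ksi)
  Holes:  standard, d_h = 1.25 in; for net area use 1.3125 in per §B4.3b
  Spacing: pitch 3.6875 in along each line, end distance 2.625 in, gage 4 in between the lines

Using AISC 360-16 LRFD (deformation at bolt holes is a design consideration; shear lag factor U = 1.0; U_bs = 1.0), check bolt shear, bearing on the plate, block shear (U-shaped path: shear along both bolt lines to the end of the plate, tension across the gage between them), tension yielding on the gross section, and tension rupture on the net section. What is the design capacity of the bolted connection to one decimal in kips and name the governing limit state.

Bolt shear: A_b = π(1.125)²/4 = 0.99402 in². φR_n = 0.75 × 54 × 0.99402 × 4 × 1 = 161.0 kips.
Bearing (0.3125 in plate, F_u = 58 ksi): end bolts L_c = 2.625 − 1.25/2 = 2, R_n = min(1.2×2×0.3125×58, 2.4×1.125×0.3125×58) = 43.5 kips/bolt; interior L_c = 3.6875 − 1.25 = 2.4375, R_n = 48.938 kips/bolt. φR_n = 0.75 × (2×43.5 + 2×48.938) = 138.7 kips.
Block shear: shear path 2×[2.625+1×3.6875] = 2×6.3125 in, A_gv = 3.9453, A_nv = 2×(6.3125 − 1.5×1.3125)×0.3125 = 2.7148 in²; tension across gage: (4 − 1×1.3125)×0.3125 = 0.83984 in². R_n = min(0.6×58×2.7148, 0.6×36×3.9453) + 1.0×58×0.83984 = min(94.475, 85.218) + 48.711 = 133.93 kips. φR_n = 0.75 × 133.93 = 100.4 kips.
Tension yield (gross): A_g = 11.875×0.3125 = 3.7109 in². φR_n = 0.90 × 36 × 3.7109 = 120.2 kips.
Tension rupture (net): A_n = (11.875 − 2×1.3125)×0.3125 = 2.8906 in² (U = 1.0, A_e = A_n). φR_n = 0.75 × 58 × 2.8906 = 125.7 kips.
Governing: min(161.0, 138.7, 100.4, 120.2, 125.7) = 100.4 kips → block shear.

100.4 kips (block shear governs)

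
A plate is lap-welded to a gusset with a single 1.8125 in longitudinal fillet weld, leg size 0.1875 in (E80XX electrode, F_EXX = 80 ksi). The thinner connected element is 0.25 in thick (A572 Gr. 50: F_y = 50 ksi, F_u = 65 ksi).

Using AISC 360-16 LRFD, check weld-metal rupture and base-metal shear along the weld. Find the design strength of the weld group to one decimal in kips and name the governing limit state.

Weld metal: throat = 0.707×0.1875 = 0.13256 in, L = 1.8125 in. φR_n = 0.75 × 0.6 × 80 × 0.13256 × 1.8125 = 8.6 kips.
Base metal shear (0.25 in plate): yield φR_n = 1.0×0.6×50×0.25×1.8125 = 13.6 kips; rupture φR_n = 0.75×0.6×65×0.25×1.8125 = 13.3 kips; take 13.3 kips (rupture).
Governing: min(8.6, 13.3) = 8.6 kips → weld metal.

8.6 kips (weld metal governs)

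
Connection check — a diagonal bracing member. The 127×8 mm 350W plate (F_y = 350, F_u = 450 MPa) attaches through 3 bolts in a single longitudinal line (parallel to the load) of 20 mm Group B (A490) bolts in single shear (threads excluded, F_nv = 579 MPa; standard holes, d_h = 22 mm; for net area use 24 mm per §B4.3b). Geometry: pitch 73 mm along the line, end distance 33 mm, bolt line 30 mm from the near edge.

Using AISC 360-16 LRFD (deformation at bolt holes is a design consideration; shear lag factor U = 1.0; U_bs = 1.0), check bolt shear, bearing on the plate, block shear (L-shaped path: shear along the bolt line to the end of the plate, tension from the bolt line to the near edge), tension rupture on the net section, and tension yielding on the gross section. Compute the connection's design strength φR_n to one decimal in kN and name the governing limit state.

Bolt shear: A_b = π(20)²/4 = 314.16 mm². φR_n = 0.75 × 579 × 314.16 × 3 × 1 = 409.3 kN.
Bearing (8 mm plate, F_u = 450 MPa): end bolts L_c = 33 − 22/2 = 22, R_n = min(1.2×22×8×450, 2.4×20×8×450) = 95.04 kN/bolt; interior L_c = 73 − 22 = 51, R_n = 172.8 kN/bolt. φR_n = 0.75 × (1×95.04 + 2×172.8) = 330.5 kN.
Block shear: shear path 1×[33+2×73] = 1×179 mm, A_gv = 1432, A_nv = 1×(179 − 2.5×24)×8 = 952 mm²; tension to near edge: (30 − 0.5×24)×8 = 144 mm². R_n = min(0.6×450×952, 0.6×350×1432) + 1.0×450×144 = min(257.04, 300.72) + 64.8 = 321.84 kN. φR_n = 0.75 × 321.84 = 241.4 kN.
Tension rupture (net): A_n = (127 − 1×24)×8 = 824 mm² (U = 1.0, A_e = A_n). φR_n = 0.75 × 450 × 824 = 278.1 kN.
Tension yield (gross): A_g = 127×8 = 1016 mm². φR_n = 0.90 × 350 × 1016 = 320.0 kN.
Governing: min(409.3, 330.5, 241.4, 278.1, 320.0) = 241.4 kN → block shear.

241.4 kN (block shear governs)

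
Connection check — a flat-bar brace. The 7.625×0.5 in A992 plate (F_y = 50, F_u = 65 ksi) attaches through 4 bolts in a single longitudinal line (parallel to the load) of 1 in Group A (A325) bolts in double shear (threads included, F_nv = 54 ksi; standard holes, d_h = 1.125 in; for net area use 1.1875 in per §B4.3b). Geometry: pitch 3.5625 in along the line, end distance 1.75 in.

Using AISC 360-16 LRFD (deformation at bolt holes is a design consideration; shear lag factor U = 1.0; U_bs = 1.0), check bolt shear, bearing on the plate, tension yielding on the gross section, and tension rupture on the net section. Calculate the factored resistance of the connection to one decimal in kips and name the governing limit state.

Bolt shear: A_b = π(1)²/4 = 0.7854 in². φR_n = 0.75 × 54 × 0.7854 × 4 × 2 = 254.5 kips.
Bearing (0.5 in plate, F_u = 65 ksi): end bolts L_c = 1.75 − 1.125/2 = 1.1875, R_n = min(1.2×1.1875×0.5×65, 2.4×1×0.5×65) = 46.313 kips/bolt; interior L_c = 3.5625 − 1.125 = 2.4375, R_n = 78 kips/bolt. φR_n = 0.75 × (1×46.313 + 3×78) = 210.2 kips.
Tension yield (gross): A_g = 7.625×0.5 = 3.8125 in². φR_n = 0.90 × 50 × 3.8125 = 171.6 kips.
Tension rupture (net): A_n = (7.625 − 1×1.1875)×0.5 = 3.2188 in² (U = 1.0, A_e = A_n). φR_n = 0.75 × 65 × 3.2188 = 156.9 kips.
Governing: min(254.5, 210.2, 171.6, 156.9) = 156.9 kips → net-section rupture.

156.9 kips (net-section rupture governs)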